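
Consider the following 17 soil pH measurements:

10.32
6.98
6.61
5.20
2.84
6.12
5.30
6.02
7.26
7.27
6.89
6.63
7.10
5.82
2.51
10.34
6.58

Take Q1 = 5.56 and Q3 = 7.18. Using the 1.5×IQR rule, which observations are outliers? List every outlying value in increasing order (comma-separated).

2.51, 2.84, 10.32, 10.34

IQR = Q3 − Q1 = 7.18 − 5.56 = 1.62.
Lower fence = Q1 − 1.5·IQR = 5.56 − 2.43 = 3.13.
Upper fence = Q3 + 1.5·IQR = 7.18 + 2.43 = 9.61.
2.51 < 3.13 → outlier.
2.84 < 3.13 → outlier.
10.32 > 9.61 → outlier.
10.34 > 9.61 → outlier.
All remaining values lie within [3.13, 9.61].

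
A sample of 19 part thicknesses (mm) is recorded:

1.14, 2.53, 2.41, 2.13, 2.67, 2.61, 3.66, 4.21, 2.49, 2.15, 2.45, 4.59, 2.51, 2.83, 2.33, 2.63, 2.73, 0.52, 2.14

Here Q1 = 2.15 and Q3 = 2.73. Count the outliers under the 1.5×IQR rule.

5

IQR = 0.58; fences at 2.15 − 0.87 = 1.28 and 2.73 + 0.87 = 3.60.
Outside the cutoffs: 0.52, 1.14, 3.66, 4.21, 4.59.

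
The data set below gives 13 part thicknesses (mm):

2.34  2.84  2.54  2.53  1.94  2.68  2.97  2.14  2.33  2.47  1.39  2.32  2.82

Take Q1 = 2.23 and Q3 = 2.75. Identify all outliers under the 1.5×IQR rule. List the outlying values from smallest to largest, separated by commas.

1.39

IQR = Q3 − Q1 = 2.75 − 2.23 = 0.52.
Lower fence = Q1 − 1.5·IQR = 2.23 − 0.78 = 1.45.
Upper fence = Q3 + 1.5·IQR = 2.75 + 0.78 = 3.53.
1.39 < 1.45 → outlier.
All remaining values lie within [1.45, 3.53].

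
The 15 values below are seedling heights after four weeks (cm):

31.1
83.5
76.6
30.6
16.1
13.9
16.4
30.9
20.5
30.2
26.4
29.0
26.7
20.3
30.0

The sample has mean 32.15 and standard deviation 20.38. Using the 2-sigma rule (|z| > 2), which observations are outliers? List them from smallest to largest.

Cutoffs at x̄ ± 2s: 32.15 ± 2·20.38 = [-8.61, 72.91].
76.6: z = 2.18, |z| > 2 → outlier.
83.5: z = 2.52, |z| > 2 → outlier.
Every other value lies within [-8.61, 72.91].

76.6, 83.5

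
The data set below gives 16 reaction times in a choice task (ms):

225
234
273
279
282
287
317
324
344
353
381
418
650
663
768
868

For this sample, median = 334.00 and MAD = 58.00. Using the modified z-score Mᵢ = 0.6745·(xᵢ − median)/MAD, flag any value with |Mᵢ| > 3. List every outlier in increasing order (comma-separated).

650, 663, 768, 868

|Mᵢ| > 3 ⇔ |xᵢ − 334.00| > 3·58.00/0.6745 = 257.97.
So outliers lie outside [76.03, 591.97].
650: M = 3.67 → outlier.
663: M = 3.83 → outlier.
768: M = 5.05 → outlier.
868: M = 6.21 → outlier.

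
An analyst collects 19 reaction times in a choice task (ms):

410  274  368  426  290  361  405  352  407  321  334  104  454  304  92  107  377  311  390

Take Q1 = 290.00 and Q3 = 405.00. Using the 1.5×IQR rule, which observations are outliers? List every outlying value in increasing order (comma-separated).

92, 104, 107

IQR = Q3 − Q1 = 405.00 − 290.00 = 115.00.
Lower fence = Q1 − 1.5·IQR = 290.00 − 172.50 = 117.50.
Upper fence = Q3 + 1.5·IQR = 405.00 + 172.50 = 577.50.
92 < 117.50 → outlier.
104 < 117.50 → outlier.
107 < 117.50 → outlier.
All remaining values lie within [117.50, 577.50].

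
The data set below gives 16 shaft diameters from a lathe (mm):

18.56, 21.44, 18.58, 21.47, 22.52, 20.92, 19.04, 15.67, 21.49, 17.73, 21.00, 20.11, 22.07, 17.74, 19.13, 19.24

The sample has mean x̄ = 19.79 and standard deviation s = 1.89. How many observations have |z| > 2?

1

Cutoffs: x̄ ± 2s = [16.01, 23.57].
Outside the cutoffs: 15.67.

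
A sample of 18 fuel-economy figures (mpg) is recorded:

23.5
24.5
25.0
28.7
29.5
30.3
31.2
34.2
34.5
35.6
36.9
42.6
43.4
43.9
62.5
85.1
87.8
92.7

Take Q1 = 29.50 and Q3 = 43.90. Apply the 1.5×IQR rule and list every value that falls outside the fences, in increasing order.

85.1, 87.8, 92.7

IQR = Q3 − Q1 = 43.90 − 29.50 = 14.40.
Lower fence = Q1 − 1.5·IQR = 29.50 − 21.60 = 7.90.
Upper fence = Q3 + 1.5·IQR = 43.90 + 21.60 = 65.50.
85.1 > 65.50 → outlier.
87.8 > 65.50 → outlier.
92.7 > 65.50 → outlier.
All remaining values lie within [7.90, 65.50].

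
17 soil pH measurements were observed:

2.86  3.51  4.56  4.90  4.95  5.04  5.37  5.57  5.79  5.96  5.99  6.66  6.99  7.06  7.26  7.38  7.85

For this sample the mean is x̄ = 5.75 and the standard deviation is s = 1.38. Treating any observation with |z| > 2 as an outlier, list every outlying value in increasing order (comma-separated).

2.86

Cutoffs at x̄ ± 2s: 5.75 ± 2·1.38 = [2.99, 8.51].
2.86: z = -2.09, |z| > 2 → outlier.
Every other value lies within [2.99, 8.51].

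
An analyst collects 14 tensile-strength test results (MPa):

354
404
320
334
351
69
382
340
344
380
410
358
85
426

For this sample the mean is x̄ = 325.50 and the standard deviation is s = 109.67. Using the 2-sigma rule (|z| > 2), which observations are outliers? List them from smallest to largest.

Cutoffs at x̄ ± 2s: 325.50 ± 2·109.67 = [106.16, 544.84].
69: z = -2.34, |z| > 2 → outlier.
85: z = -2.19, |z| > 2 → outlier.
Every other value lies within [106.16, 544.84].

69, 85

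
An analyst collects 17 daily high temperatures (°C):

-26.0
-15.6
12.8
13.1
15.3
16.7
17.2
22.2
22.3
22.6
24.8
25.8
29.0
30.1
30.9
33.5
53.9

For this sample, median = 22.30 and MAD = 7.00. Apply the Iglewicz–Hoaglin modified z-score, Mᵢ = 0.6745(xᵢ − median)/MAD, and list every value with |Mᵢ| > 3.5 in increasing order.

-26.0, -15.6

|Mᵢ| > 3.5 ⇔ |xᵢ − 22.30| > 3.5·7.00/0.6745 = 36.32.
So outliers lie outside [-14.02, 58.62].
-26.0: M = -4.65 → outlier.
-15.6: M = -3.65 → outlier.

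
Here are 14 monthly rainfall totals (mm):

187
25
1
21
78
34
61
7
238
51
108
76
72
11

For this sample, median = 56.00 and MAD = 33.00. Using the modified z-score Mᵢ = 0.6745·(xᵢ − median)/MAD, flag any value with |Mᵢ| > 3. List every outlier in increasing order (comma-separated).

|Mᵢ| > 3 ⇔ |xᵢ − 56.00| > 3·33.00/0.6745 = 146.78.
So outliers lie outside [-90.78, 202.78].
238: M = 3.72 → outlier.

238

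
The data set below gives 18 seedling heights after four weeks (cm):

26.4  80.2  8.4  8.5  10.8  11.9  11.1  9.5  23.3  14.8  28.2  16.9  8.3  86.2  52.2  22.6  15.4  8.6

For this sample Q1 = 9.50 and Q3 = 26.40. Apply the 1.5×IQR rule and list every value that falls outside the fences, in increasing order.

52.2, 80.2, 86.2

IQR = Q3 − Q1 = 26.40 − 9.50 = 16.90.
Lower fence = Q1 − 1.5·IQR = 9.50 − 25.35 = -15.85.
Upper fence = Q3 + 1.5·IQR = 26.40 + 25.35 = 51.75.
52.2 > 51.75 → outlier.
80.2 > 51.75 → outlier.
86.2 > 51.75 → outlier.
All remaining values lie within [-15.85, 51.75].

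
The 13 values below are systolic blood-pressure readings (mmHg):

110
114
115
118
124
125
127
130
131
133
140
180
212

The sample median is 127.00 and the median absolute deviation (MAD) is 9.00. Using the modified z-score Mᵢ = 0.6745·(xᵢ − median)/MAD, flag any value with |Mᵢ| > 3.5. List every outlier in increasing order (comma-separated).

|Mᵢ| > 3.5 ⇔ |xᵢ − 127.00| > 3.5·9.00/0.6745 = 46.70.
So outliers lie outside [80.30, 173.70].
180: M = 3.97 → outlier.
212: M = 6.37 → outlier.

180, 212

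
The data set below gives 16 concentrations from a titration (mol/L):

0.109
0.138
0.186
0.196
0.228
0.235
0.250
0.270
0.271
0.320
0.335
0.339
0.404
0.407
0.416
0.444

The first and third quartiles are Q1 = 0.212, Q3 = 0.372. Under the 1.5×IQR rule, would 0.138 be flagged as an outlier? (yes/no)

IQR = Q3 − Q1 = 0.372 − 0.212 = 0.160.
Lower fence = Q1 − 1.5·IQR = 0.212 − 0.240 = -0.028.
Upper fence = Q3 + 1.5·IQR = 0.372 + 0.240 = 0.612.
0.138 lies within [-0.028, 0.612].

no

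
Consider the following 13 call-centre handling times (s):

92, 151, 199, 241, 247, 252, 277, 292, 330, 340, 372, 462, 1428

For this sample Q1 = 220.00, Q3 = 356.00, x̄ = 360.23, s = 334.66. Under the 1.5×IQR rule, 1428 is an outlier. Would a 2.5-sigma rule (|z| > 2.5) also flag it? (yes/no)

z = (1428 − 360.23) / 334.66 = 3.19.
|z| = 3.19 > 2.5.

yes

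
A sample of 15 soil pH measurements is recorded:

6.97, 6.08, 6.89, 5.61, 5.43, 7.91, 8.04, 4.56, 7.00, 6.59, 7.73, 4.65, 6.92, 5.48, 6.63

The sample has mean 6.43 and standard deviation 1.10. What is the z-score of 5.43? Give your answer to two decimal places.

z = (5.43 − 6.43) / 1.10 = -0.91.

-0.91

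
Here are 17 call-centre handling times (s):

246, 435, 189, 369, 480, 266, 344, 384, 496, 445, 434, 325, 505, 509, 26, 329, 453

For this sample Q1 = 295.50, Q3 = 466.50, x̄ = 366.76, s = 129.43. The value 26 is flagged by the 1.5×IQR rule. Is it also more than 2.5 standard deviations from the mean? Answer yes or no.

yes

z = (26 − 366.76) / 129.43 = -2.63.
|z| = 2.63 > 2.5.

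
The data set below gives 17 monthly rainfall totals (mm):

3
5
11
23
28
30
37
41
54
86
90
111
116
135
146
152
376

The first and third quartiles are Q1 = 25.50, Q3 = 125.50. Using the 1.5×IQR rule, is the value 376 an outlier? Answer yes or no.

yes

IQR = Q3 − Q1 = 125.50 − 25.50 = 100.00.
Lower fence = Q1 − 1.5·IQR = 25.50 − 150.00 = -124.50.
Upper fence = Q3 + 1.5·IQR = 125.50 + 150.00 = 275.50.
376 lies above the upper fence.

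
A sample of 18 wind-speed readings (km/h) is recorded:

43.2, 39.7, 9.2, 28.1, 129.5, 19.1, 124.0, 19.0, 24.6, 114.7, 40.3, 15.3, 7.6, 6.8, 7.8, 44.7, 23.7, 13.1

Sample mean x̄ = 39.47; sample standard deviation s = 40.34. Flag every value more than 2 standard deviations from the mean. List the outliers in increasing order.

Cutoffs at x̄ ± 2s: 39.47 ± 2·40.34 = [-41.21, 120.15].
124.0: z = 2.10, |z| > 2 → outlier.
129.5: z = 2.23, |z| > 2 → outlier.
Every other value lies within [-41.21, 120.15].

124.0, 129.5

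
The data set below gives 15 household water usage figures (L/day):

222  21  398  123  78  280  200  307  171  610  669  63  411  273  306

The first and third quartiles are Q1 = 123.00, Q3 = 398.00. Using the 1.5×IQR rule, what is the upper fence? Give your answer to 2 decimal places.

810.50

IQR = Q3 − Q1 = 398.00 − 123.00 = 275.00.
Lower fence = Q1 − 1.5·IQR = 123.00 − 412.50 = -289.50.
Upper fence = Q3 + 1.5·IQR = 398.00 + 412.50 = 810.50.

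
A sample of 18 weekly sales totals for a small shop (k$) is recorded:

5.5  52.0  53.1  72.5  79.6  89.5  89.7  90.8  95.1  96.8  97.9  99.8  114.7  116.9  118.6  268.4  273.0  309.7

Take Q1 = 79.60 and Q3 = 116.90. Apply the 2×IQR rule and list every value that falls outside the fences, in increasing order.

268.4, 273.0, 309.7

IQR = Q3 − Q1 = 116.90 − 79.60 = 37.30.
Lower fence = Q1 − 2·IQR = 79.60 − 74.60 = 5.00.
Upper fence = Q3 + 2·IQR = 116.90 + 74.60 = 191.50.
268.4 > 191.50 → outlier.
273.0 > 191.50 → outlier.
309.7 > 191.50 → outlier.
All remaining values lie within [5.00, 191.50].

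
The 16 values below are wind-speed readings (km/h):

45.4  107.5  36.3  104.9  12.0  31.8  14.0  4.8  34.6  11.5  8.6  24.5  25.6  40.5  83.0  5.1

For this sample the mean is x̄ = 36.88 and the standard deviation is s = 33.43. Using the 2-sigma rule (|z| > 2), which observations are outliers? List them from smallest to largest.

104.9, 107.5

Cutoffs at x̄ ± 2s: 36.88 ± 2·33.43 = [-29.98, 103.74].
104.9: z = 2.03, |z| > 2 → outlier.
107.5: z = 2.11, |z| > 2 → outlier.
Every other value lies within [-29.98, 103.74].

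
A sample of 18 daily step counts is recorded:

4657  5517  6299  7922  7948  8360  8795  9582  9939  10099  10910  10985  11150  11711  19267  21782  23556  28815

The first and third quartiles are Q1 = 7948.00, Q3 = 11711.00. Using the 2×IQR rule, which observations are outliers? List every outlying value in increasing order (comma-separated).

IQR = Q3 − Q1 = 11711.00 − 7948.00 = 3763.00.
Lower fence = Q1 − 2·IQR = 7948.00 − 7526.00 = 422.00.
Upper fence = Q3 + 2·IQR = 11711.00 + 7526.00 = 19237.00.
19267 > 19237.00 → outlier.
21782 > 19237.00 → outlier.
23556 > 19237.00 → outlier.
28815 > 19237.00 → outlier.
All remaining values lie within [422.00, 19237.00].

19267, 21782, 23556, 28815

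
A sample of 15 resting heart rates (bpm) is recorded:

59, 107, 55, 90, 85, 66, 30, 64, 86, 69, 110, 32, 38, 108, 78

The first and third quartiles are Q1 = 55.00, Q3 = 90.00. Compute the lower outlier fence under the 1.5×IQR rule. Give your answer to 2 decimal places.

IQR = Q3 − Q1 = 90.00 − 55.00 = 35.00.
Lower fence = Q1 − 1.5·IQR = 55.00 − 52.50 = 2.50.
Upper fence = Q3 + 1.5·IQR = 90.00 + 52.50 = 142.50.

2.50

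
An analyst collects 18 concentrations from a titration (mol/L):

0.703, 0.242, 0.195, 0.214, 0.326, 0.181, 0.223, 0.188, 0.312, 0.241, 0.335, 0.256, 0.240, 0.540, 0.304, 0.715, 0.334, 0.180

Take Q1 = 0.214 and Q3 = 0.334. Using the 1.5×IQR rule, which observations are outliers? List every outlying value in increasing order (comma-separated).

IQR = Q3 − Q1 = 0.334 − 0.214 = 0.120.
Lower fence = Q1 − 1.5·IQR = 0.214 − 0.180 = 0.034.
Upper fence = Q3 + 1.5·IQR = 0.334 + 0.180 = 0.514.
0.540 > 0.514 → outlier.
0.703 > 0.514 → outlier.
0.715 > 0.514 → outlier.
All remaining values lie within [0.034, 0.514].

0.540, 0.703, 0.715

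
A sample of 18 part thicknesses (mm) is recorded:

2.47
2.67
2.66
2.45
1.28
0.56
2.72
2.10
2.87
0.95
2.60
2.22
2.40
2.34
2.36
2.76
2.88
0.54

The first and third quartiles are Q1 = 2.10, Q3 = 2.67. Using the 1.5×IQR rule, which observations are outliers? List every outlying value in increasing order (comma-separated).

IQR = Q3 − Q1 = 2.67 − 2.10 = 0.57.
Lower fence = Q1 − 1.5·IQR = 2.10 − 0.855 = 1.245.
Upper fence = Q3 + 1.5·IQR = 2.67 + 0.855 = 3.525.
0.54 < 1.245 → outlier.
0.56 < 1.245 → outlier.
0.95 < 1.245 → outlier.
All remaining values lie within [1.245, 3.525].

0.54, 0.56, 0.95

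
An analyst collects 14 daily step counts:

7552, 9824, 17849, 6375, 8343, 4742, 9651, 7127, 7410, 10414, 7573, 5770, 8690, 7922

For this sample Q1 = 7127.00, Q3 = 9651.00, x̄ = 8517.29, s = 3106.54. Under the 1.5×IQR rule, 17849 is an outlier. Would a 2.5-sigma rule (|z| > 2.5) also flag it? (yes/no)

z = (17849 − 8517.29) / 3106.54 = 3.00.
|z| = 3.00 > 2.5.

yes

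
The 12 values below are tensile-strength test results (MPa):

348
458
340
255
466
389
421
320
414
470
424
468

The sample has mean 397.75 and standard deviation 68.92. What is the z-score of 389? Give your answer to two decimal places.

z = (389 − 397.75) / 68.92 = -0.13.

-0.13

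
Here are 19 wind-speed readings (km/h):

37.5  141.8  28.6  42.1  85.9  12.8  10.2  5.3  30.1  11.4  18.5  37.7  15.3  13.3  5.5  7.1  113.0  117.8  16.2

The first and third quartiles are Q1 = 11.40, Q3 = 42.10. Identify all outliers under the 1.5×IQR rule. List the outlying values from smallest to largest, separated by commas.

113.0, 117.8, 141.8

IQR = Q3 − Q1 = 42.10 − 11.40 = 30.70.
Lower fence = Q1 − 1.5·IQR = 11.40 − 46.05 = -34.65.
Upper fence = Q3 + 1.5·IQR = 42.10 + 46.05 = 88.15.
113.0 > 88.15 → outlier.
117.8 > 88.15 → outlier.
141.8 > 88.15 → outlier.
All remaining values lie within [-34.65, 88.15].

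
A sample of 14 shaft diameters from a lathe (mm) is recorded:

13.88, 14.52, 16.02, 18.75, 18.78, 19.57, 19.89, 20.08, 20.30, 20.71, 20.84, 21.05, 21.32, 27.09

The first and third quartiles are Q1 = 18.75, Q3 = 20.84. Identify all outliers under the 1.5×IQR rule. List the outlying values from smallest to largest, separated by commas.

IQR = Q3 − Q1 = 20.84 − 18.75 = 2.09.
Lower fence = Q1 − 1.5·IQR = 18.75 − 3.135 = 15.615.
Upper fence = Q3 + 1.5·IQR = 20.84 + 3.135 = 23.975.
13.88 < 15.615 → outlier.
14.52 < 15.615 → outlier.
27.09 > 23.975 → outlier.
All remaining values lie within [15.615, 23.975].

13.88, 14.52, 27.09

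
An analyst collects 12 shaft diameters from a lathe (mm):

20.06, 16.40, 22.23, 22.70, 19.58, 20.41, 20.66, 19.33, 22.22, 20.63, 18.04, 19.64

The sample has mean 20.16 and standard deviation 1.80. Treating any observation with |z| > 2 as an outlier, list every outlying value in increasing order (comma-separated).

16.40

Cutoffs at x̄ ± 2s: 20.16 ± 2·1.80 = [16.56, 23.76].
16.40: z = -2.09, |z| > 2 → outlier.
Every other value lies within [16.56, 23.76].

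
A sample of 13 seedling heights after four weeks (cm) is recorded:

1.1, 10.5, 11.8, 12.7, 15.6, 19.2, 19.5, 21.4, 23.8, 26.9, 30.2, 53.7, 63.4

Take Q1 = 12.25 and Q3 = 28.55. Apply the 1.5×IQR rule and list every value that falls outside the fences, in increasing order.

53.7, 63.4

IQR = Q3 − Q1 = 28.55 − 12.25 = 16.30.
Lower fence = Q1 − 1.5·IQR = 12.25 − 24.45 = -12.20.
Upper fence = Q3 + 1.5·IQR = 28.55 + 24.45 = 53.00.
53.7 > 53.00 → outlier.
63.4 > 53.00 → outlier.
All remaining values lie within [-12.20, 53.00].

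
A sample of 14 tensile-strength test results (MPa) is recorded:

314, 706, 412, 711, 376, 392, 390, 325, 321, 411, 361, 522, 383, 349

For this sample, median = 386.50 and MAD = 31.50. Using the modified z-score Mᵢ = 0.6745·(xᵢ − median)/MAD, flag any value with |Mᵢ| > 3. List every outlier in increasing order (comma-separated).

706, 711

|Mᵢ| > 3 ⇔ |xᵢ − 386.50| > 3·31.50/0.6745 = 140.10.
So outliers lie outside [246.40, 526.60].
706: M = 6.84 → outlier.
711: M = 6.95 → outlier.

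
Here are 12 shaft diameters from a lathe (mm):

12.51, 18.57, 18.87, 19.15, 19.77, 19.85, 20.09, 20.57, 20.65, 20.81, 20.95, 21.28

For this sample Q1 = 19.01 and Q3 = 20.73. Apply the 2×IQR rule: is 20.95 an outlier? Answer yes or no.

IQR = Q3 − Q1 = 20.73 − 19.01 = 1.72.
Lower fence = Q1 − 2·IQR = 19.01 − 3.44 = 15.57.
Upper fence = Q3 + 2·IQR = 20.73 + 3.44 = 24.17.
20.95 lies within [15.57, 24.17].

no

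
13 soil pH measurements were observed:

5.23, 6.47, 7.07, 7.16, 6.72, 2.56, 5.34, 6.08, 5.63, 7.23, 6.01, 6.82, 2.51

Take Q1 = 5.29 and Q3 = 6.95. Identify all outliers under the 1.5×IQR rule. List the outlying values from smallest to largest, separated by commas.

2.51, 2.56

IQR = Q3 − Q1 = 6.95 − 5.29 = 1.66.
Lower fence = Q1 − 1.5·IQR = 5.29 − 2.49 = 2.80.
Upper fence = Q3 + 1.5·IQR = 6.95 + 2.49 = 9.44.
2.51 < 2.80 → outlier.
2.56 < 2.80 → outlier.
All remaining values lie within [2.80, 9.44].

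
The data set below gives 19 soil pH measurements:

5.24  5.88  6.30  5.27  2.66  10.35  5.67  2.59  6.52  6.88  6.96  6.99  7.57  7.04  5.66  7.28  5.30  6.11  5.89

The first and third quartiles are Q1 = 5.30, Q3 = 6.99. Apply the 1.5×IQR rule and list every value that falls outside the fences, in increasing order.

2.59, 2.66, 10.35

IQR = Q3 − Q1 = 6.99 − 5.30 = 1.69.
Lower fence = Q1 − 1.5·IQR = 5.30 − 2.535 = 2.765.
Upper fence = Q3 + 1.5·IQR = 6.99 + 2.535 = 9.525.
2.59 < 2.765 → outlier.
2.66 < 2.765 → outlier.
10.35 > 9.525 → outlier.
All remaining values lie within [2.765, 9.525].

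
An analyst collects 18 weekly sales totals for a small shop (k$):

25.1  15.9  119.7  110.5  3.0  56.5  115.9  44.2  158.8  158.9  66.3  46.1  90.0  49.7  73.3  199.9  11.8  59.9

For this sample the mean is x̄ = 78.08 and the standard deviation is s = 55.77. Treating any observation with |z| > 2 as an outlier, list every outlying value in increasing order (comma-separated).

Cutoffs at x̄ ± 2s: 78.08 ± 2·55.77 = [-33.46, 189.62].
199.9: z = 2.18, |z| > 2 → outlier.
Every other value lies within [-33.46, 189.62].

199.9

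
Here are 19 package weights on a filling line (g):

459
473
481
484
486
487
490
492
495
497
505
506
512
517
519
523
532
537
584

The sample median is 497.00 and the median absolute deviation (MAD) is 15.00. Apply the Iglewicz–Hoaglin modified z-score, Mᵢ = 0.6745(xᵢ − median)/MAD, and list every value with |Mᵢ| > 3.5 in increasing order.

|Mᵢ| > 3.5 ⇔ |xᵢ − 497.00| > 3.5·15.00/0.6745 = 77.84.
So outliers lie outside [419.16, 574.84].
584: M = 3.91 → outlier.

584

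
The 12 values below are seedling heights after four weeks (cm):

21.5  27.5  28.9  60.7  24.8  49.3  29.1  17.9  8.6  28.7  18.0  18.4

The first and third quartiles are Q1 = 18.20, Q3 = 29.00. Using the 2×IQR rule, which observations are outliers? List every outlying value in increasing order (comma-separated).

60.7

IQR = Q3 − Q1 = 29.00 − 18.20 = 10.80.
Lower fence = Q1 − 2·IQR = 18.20 − 21.60 = -3.40.
Upper fence = Q3 + 2·IQR = 29.00 + 21.60 = 50.60.
60.7 > 50.60 → outlier.
All remaining values lie within [-3.40, 50.60].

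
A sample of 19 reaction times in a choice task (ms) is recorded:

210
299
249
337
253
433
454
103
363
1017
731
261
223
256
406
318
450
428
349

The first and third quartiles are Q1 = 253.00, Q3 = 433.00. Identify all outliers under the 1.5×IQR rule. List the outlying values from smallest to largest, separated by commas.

IQR = Q3 − Q1 = 433.00 − 253.00 = 180.00.
Lower fence = Q1 − 1.5·IQR = 253.00 − 270.00 = -17.00.
Upper fence = Q3 + 1.5·IQR = 433.00 + 270.00 = 703.00.
731 > 703.00 → outlier.
1017 > 703.00 → outlier.
All remaining values lie within [-17.00, 703.00].

731, 1017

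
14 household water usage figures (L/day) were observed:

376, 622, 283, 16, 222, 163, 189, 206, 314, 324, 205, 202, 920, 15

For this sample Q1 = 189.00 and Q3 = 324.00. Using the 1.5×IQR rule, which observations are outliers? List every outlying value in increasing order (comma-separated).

622, 920

IQR = Q3 − Q1 = 324.00 − 189.00 = 135.00.
Lower fence = Q1 − 1.5·IQR = 189.00 − 202.50 = -13.50.
Upper fence = Q3 + 1.5·IQR = 324.00 + 202.50 = 526.50.
622 > 526.50 → outlier.
920 > 526.50 → outlier.
All remaining values lie within [-13.50, 526.50].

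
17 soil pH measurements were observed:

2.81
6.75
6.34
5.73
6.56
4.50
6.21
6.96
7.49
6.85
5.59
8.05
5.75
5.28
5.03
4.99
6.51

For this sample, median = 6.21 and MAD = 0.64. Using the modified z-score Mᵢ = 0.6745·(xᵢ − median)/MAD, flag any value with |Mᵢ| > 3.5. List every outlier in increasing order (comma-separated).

|Mᵢ| > 3.5 ⇔ |xᵢ − 6.21| > 3.5·0.64/0.6745 = 3.32.
So outliers lie outside [2.89, 9.53].
2.81: M = -3.58 → outlier.

2.81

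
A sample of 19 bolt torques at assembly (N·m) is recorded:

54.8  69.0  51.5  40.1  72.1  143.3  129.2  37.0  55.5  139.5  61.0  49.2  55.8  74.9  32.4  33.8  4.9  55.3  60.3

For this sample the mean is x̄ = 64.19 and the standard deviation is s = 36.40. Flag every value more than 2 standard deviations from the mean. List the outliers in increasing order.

139.5, 143.3

Cutoffs at x̄ ± 2s: 64.19 ± 2·36.40 = [-8.61, 136.99].
139.5: z = 2.07, |z| > 2 → outlier.
143.3: z = 2.17, |z| > 2 → outlier.
Every other value lies within [-8.61, 136.99].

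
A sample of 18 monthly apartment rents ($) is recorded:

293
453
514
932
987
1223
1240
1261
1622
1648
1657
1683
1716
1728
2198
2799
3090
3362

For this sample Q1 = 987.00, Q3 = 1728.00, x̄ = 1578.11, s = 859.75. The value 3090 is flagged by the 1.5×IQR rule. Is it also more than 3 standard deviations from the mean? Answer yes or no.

z = (3090 − 1578.11) / 859.75 = 1.76.
|z| = 1.76 ≤ 3.

no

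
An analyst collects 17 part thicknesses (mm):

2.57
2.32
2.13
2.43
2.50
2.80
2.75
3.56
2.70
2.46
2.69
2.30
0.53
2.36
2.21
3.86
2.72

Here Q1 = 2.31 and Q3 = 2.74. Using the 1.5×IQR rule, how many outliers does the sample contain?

IQR = 0.43; fences at 2.31 − 0.645 = 1.665 and 2.74 + 0.645 = 3.385.
Outside the cutoffs: 0.53, 3.56, 3.86.

3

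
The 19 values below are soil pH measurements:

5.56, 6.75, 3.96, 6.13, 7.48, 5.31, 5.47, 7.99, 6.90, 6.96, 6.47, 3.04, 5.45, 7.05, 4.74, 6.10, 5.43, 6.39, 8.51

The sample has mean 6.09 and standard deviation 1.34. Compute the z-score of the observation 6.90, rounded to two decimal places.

0.60

z = (6.90 − 6.09) / 1.34 = 0.60.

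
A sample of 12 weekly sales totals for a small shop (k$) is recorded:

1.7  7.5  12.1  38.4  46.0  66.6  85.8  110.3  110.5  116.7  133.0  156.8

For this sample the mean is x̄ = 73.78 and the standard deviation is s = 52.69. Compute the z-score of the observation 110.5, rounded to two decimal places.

z = (110.5 − 73.78) / 52.69 = 0.70.

0.70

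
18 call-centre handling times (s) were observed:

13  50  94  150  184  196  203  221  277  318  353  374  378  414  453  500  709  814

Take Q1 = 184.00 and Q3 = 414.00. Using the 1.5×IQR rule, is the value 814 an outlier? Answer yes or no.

yes

IQR = Q3 − Q1 = 414.00 − 184.00 = 230.00.
Lower fence = Q1 − 1.5·IQR = 184.00 − 345.00 = -161.00.
Upper fence = Q3 + 1.5·IQR = 414.00 + 345.00 = 759.00.
814 lies above the upper fence.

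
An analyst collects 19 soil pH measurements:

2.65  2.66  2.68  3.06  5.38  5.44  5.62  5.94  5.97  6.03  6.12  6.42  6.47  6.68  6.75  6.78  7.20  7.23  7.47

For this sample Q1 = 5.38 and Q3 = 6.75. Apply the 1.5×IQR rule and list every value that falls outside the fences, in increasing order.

2.65, 2.66, 2.68, 3.06

IQR = Q3 − Q1 = 6.75 − 5.38 = 1.37.
Lower fence = Q1 − 1.5·IQR = 5.38 − 2.055 = 3.325.
Upper fence = Q3 + 1.5·IQR = 6.75 + 2.055 = 8.805.
2.65 < 3.325 → outlier.
2.66 < 3.325 → outlier.
2.68 < 3.325 → outlier.
3.06 < 3.325 → outlier.
All remaining values lie within [3.325, 8.805].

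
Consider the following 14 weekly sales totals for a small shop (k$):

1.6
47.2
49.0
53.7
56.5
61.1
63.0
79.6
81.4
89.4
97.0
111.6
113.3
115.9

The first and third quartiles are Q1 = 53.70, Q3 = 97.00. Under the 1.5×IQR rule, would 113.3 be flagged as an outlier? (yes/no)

no

IQR = Q3 − Q1 = 97.00 − 53.70 = 43.30.
Lower fence = Q1 − 1.5·IQR = 53.70 − 64.95 = -11.25.
Upper fence = Q3 + 1.5·IQR = 97.00 + 64.95 = 161.95.
113.3 lies within [-11.25, 161.95].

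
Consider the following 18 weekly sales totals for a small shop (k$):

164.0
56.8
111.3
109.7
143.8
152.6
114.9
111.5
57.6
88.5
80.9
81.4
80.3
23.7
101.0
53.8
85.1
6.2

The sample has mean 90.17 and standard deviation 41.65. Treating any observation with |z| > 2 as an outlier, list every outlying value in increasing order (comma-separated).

6.2

Cutoffs at x̄ ± 2s: 90.17 ± 2·41.65 = [6.87, 173.47].
6.2: z = -2.02, |z| > 2 → outlier.
Every other value lies within [6.87, 173.47].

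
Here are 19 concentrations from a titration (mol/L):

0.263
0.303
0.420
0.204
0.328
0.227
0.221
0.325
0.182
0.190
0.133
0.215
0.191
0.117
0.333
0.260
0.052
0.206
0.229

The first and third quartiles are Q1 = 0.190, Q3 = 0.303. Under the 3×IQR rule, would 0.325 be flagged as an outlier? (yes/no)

no

IQR = Q3 − Q1 = 0.303 − 0.190 = 0.113.
Lower fence = Q1 − 3·IQR = 0.190 − 0.339 = -0.149.
Upper fence = Q3 + 3·IQR = 0.303 + 0.339 = 0.642.
0.325 lies within [-0.149, 0.642].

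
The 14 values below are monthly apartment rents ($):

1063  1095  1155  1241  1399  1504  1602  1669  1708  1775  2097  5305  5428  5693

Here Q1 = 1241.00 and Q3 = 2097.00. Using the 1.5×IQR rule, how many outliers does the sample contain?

IQR = 856.00; fences at 1241.00 − 1284.00 = -43.00 and 2097.00 + 1284.00 = 3381.00.
Outside the cutoffs: 5305, 5428, 5693.

3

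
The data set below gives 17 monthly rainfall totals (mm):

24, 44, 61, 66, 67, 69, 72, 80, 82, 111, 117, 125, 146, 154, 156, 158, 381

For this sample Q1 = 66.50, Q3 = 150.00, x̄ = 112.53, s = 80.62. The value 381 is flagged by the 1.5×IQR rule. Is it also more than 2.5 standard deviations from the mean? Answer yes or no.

yes

z = (381 − 112.53) / 80.62 = 3.33.
|z| = 3.33 > 2.5.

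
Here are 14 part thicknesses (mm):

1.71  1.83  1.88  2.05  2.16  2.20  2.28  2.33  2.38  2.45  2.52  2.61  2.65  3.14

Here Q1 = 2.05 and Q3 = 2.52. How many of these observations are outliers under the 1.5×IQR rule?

IQR = 0.47; fences at 2.05 − 0.705 = 1.345 and 2.52 + 0.705 = 3.225.
Every value lies within the cutoffs.

0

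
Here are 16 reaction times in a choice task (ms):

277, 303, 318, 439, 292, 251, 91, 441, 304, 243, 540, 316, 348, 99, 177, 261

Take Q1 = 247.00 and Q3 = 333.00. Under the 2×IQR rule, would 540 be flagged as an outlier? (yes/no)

IQR = Q3 − Q1 = 333.00 − 247.00 = 86.00.
Lower fence = Q1 − 2·IQR = 247.00 − 172.00 = 75.00.
Upper fence = Q3 + 2·IQR = 333.00 + 172.00 = 505.00.
540 lies above the upper fence.

yes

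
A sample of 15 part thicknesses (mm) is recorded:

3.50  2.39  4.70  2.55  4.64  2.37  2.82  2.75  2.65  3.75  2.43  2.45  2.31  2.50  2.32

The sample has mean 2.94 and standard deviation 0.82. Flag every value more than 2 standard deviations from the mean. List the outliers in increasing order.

4.64, 4.70

Cutoffs at x̄ ± 2s: 2.94 ± 2·0.82 = [1.30, 4.58].
4.64: z = 2.07, |z| > 2 → outlier.
4.70: z = 2.15, |z| > 2 → outlier.
Every other value lies within [1.30, 4.58].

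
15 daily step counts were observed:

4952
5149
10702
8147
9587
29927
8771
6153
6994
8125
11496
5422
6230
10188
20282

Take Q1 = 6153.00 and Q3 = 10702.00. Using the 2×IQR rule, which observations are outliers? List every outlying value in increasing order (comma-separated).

20282, 29927

IQR = Q3 − Q1 = 10702.00 − 6153.00 = 4549.00.
Lower fence = Q1 − 2·IQR = 6153.00 − 9098.00 = -2945.00.
Upper fence = Q3 + 2·IQR = 10702.00 + 9098.00 = 19800.00.
20282 > 19800.00 → outlier.
29927 > 19800.00 → outlier.
All remaining values lie within [-2945.00, 19800.00].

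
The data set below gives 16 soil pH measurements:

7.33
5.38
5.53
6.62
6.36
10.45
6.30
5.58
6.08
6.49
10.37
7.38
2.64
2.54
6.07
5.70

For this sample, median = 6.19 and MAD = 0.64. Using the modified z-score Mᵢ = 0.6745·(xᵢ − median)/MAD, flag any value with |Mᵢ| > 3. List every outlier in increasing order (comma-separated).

2.54, 2.64, 10.37, 10.45

|Mᵢ| > 3 ⇔ |xᵢ − 6.19| > 3·0.64/0.6745 = 2.85.
So outliers lie outside [3.34, 9.04].
2.54: M = -3.85 → outlier.
2.64: M = -3.74 → outlier.
10.37: M = 4.41 → outlier.
10.45: M = 4.49 → outlier.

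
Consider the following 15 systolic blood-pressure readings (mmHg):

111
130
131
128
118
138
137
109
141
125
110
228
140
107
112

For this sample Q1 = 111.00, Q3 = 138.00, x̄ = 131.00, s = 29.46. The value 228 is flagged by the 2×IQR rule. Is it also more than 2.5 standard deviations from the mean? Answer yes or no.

z = (228 − 131.00) / 29.46 = 3.29.
|z| = 3.29 > 2.5.

yes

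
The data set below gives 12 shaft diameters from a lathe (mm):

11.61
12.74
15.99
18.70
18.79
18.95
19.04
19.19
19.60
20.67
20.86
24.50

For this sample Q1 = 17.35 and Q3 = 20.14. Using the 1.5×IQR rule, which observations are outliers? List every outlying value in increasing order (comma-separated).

11.61, 12.74, 24.50

IQR = Q3 − Q1 = 20.14 − 17.35 = 2.79.
Lower fence = Q1 − 1.5·IQR = 17.35 − 4.185 = 13.165.
Upper fence = Q3 + 1.5·IQR = 20.14 + 4.185 = 24.325.
11.61 < 13.165 → outlier.
12.74 < 13.165 → outlier.
24.50 > 24.325 → outlier.
All remaining values lie within [13.165, 24.325].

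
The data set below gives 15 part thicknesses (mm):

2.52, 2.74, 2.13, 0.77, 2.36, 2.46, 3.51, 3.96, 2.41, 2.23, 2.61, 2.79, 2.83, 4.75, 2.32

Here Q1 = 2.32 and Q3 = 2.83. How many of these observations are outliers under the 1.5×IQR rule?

IQR = 0.51; fences at 2.32 − 0.765 = 1.555 and 2.83 + 0.765 = 3.595.
Outside the cutoffs: 0.77, 3.96, 4.75.

3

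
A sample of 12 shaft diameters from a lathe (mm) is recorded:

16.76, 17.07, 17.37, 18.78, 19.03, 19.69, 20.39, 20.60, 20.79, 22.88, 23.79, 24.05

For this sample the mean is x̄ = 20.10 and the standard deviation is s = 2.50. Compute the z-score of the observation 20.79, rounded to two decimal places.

0.28

z = (20.79 − 20.10) / 2.50 = 0.28.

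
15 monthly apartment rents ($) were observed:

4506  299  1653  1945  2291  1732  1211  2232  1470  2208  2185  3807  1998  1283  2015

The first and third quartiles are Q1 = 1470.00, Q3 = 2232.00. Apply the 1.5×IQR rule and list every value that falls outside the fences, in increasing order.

299, 3807, 4506

IQR = Q3 − Q1 = 2232.00 − 1470.00 = 762.00.
Lower fence = Q1 − 1.5·IQR = 1470.00 − 1143.00 = 327.00.
Upper fence = Q3 + 1.5·IQR = 2232.00 + 1143.00 = 3375.00.
299 < 327.00 → outlier.
3807 > 3375.00 → outlier.
4506 > 3375.00 → outlier.
All remaining values lie within [327.00, 3375.00].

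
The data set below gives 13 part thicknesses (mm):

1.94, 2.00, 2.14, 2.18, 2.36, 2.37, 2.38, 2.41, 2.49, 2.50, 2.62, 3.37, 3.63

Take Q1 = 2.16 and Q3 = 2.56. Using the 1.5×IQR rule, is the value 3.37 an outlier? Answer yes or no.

yes

IQR = Q3 − Q1 = 2.56 − 2.16 = 0.40.
Lower fence = Q1 − 1.5·IQR = 2.16 − 0.60 = 1.56.
Upper fence = Q3 + 1.5·IQR = 2.56 + 0.60 = 3.16.
3.37 lies above the upper fence.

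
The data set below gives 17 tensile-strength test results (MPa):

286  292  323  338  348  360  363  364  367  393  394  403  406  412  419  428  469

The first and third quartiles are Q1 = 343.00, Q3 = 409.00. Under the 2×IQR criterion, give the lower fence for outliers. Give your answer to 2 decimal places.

211.00

IQR = Q3 − Q1 = 409.00 − 343.00 = 66.00.
Lower fence = Q1 − 2·IQR = 343.00 − 132.00 = 211.00.
Upper fence = Q3 + 2·IQR = 409.00 + 132.00 = 541.00.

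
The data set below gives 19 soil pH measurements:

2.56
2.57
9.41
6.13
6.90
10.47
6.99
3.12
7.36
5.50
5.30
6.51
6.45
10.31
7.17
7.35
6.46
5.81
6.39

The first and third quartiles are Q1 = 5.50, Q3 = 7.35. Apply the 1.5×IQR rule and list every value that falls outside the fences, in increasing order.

2.56, 2.57, 10.31, 10.47

IQR = Q3 − Q1 = 7.35 − 5.50 = 1.85.
Lower fence = Q1 − 1.5·IQR = 5.50 − 2.775 = 2.725.
Upper fence = Q3 + 1.5·IQR = 7.35 + 2.775 = 10.125.
2.56 < 2.725 → outlier.
2.57 < 2.725 → outlier.
10.31 > 10.125 → outlier.
10.47 > 10.125 → outlier.
All remaining values lie within [2.725, 10.125].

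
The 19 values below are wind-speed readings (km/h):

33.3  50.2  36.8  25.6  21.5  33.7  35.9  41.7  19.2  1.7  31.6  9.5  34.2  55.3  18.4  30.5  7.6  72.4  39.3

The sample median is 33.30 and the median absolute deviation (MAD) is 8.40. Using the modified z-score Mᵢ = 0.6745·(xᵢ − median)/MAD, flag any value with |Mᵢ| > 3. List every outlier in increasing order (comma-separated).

72.4

|Mᵢ| > 3 ⇔ |xᵢ − 33.30| > 3·8.40/0.6745 = 37.36.
So outliers lie outside [-4.06, 70.66].
72.4: M = 3.14 → outlier.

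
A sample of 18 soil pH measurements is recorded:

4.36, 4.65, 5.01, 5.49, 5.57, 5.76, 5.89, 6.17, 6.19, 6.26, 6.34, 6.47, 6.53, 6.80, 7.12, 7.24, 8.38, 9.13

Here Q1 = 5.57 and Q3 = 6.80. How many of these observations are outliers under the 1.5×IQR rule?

1

IQR = 1.23; fences at 5.57 − 1.845 = 3.725 and 6.80 + 1.845 = 8.645.
Outside the cutoffs: 9.13.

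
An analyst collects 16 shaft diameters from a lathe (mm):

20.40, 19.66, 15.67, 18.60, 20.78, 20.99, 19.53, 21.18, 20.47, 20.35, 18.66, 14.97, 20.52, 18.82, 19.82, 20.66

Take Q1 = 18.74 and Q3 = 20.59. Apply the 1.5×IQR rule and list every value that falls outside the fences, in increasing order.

IQR = Q3 − Q1 = 20.59 − 18.74 = 1.85.
Lower fence = Q1 − 1.5·IQR = 18.74 − 2.775 = 15.965.
Upper fence = Q3 + 1.5·IQR = 20.59 + 2.775 = 23.365.
14.97 < 15.965 → outlier.
15.67 < 15.965 → outlier.
All remaining values lie within [15.965, 23.365].

14.97, 15.67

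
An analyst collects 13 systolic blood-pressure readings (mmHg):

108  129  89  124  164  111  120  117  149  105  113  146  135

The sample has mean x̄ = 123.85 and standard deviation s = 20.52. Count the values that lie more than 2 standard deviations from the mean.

Cutoffs: x̄ ± 2s = [82.81, 164.89].
Every value lies within the cutoffs.

0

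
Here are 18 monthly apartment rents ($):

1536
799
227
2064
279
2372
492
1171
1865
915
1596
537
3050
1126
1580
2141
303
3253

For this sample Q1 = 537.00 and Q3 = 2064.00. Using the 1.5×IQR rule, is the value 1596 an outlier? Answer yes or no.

no

IQR = Q3 − Q1 = 2064.00 − 537.00 = 1527.00.
Lower fence = Q1 − 1.5·IQR = 537.00 − 2290.50 = -1753.50.
Upper fence = Q3 + 1.5·IQR = 2064.00 + 2290.50 = 4354.50.
1596 lies within [-1753.50, 4354.50].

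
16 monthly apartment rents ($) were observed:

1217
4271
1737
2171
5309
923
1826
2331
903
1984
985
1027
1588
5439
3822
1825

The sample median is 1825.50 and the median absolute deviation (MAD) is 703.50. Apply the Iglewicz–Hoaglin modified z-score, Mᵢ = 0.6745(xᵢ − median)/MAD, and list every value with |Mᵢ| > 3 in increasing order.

|Mᵢ| > 3 ⇔ |xᵢ − 1825.50| > 3·703.50/0.6745 = 3128.98.
So outliers lie outside [-1303.48, 4954.48].
5309: M = 3.34 → outlier.
5439: M = 3.46 → outlier.

5309, 5439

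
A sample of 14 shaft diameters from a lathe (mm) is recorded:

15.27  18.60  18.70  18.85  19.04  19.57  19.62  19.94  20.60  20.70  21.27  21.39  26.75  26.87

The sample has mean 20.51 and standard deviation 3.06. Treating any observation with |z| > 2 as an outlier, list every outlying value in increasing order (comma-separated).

Cutoffs at x̄ ± 2s: 20.51 ± 2·3.06 = [14.39, 26.63].
26.75: z = 2.04, |z| > 2 → outlier.
26.87: z = 2.08, |z| > 2 → outlier.
Every other value lies within [14.39, 26.63].

26.75, 26.87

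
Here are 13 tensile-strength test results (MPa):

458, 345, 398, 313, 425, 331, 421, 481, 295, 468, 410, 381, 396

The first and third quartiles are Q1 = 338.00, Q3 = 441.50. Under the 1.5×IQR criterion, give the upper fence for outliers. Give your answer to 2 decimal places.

596.75

IQR = Q3 − Q1 = 441.50 − 338.00 = 103.50.
Lower fence = Q1 − 1.5·IQR = 338.00 − 155.25 = 182.75.
Upper fence = Q3 + 1.5·IQR = 441.50 + 155.25 = 596.75.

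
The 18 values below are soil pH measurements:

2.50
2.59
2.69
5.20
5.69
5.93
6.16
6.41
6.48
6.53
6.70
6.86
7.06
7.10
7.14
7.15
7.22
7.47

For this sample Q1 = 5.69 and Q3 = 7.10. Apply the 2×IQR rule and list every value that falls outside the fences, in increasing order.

IQR = Q3 − Q1 = 7.10 − 5.69 = 1.41.
Lower fence = Q1 − 2·IQR = 5.69 − 2.82 = 2.87.
Upper fence = Q3 + 2·IQR = 7.10 + 2.82 = 9.92.
2.50 < 2.87 → outlier.
2.59 < 2.87 → outlier.
2.69 < 2.87 → outlier.
All remaining values lie within [2.87, 9.92].

2.50, 2.59, 2.69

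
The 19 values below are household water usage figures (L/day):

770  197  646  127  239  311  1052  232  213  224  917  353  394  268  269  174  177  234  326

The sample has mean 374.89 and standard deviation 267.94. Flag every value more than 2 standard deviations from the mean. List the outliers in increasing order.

917, 1052

Cutoffs at x̄ ± 2s: 374.89 ± 2·267.94 = [-160.99, 910.77].
917: z = 2.02, |z| > 2 → outlier.
1052: z = 2.53, |z| > 2 → outlier.
Every other value lies within [-160.99, 910.77].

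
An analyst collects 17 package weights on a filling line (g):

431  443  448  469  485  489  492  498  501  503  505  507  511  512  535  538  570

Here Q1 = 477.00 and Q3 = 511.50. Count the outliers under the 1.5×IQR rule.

1

IQR = 34.50; fences at 477.00 − 51.75 = 425.25 and 511.50 + 51.75 = 563.25.
Outside the cutoffs: 570.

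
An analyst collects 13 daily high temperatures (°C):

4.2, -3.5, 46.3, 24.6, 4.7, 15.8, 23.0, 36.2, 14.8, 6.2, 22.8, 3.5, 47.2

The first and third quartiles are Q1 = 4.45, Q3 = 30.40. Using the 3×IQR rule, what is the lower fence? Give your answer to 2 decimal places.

-73.40

IQR = Q3 − Q1 = 30.40 − 4.45 = 25.95.
Lower fence = Q1 − 3·IQR = 4.45 − 77.85 = -73.40.
Upper fence = Q3 + 3·IQR = 30.40 + 77.85 = 108.25.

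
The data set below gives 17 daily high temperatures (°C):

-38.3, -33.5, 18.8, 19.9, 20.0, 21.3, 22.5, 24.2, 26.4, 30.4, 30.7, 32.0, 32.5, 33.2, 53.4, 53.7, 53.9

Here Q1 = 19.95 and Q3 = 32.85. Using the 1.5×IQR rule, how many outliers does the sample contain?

5

IQR = 12.90; fences at 19.95 − 19.35 = 0.60 and 32.85 + 19.35 = 52.20.
Outside the cutoffs: -38.3, -33.5, 53.4, 53.7, 53.9.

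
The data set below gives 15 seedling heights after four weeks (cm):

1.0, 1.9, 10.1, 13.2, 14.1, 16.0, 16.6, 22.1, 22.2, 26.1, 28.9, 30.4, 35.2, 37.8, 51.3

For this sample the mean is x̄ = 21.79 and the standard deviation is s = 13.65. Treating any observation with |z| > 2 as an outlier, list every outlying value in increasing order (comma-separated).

Cutoffs at x̄ ± 2s: 21.79 ± 2·13.65 = [-5.51, 49.09].
51.3: z = 2.16, |z| > 2 → outlier.
Every other value lies within [-5.51, 49.09].

51.3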